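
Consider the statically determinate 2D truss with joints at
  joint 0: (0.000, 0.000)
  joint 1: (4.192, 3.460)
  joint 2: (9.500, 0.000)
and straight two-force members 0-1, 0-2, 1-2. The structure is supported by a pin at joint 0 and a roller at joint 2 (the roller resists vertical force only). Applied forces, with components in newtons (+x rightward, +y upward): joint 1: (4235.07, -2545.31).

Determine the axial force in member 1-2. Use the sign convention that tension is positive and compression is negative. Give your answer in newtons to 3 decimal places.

-4881.395

N=3 nodes, M=3 members, R=3 reactions → 2N=6, M+R=6
member 0 (0-1): L=5.4355, (cx,cy)=(0.7712,0.6366)
member 1 (0-2): L=9.5000, (cx,cy)=(1.0000,0.0000)
member 2 (1-2): L=6.3361, (cx,cy)=(0.8377,-0.5461)
solve A·x = −loads:
  F[0-1] = +188.9829 N (tension)
  F[0-2] = +4089.3209 N (tension)
  F[1-2] = -4881.3948 N (compression)
  Rx@0 = -4235.0700 N
  Ry@0 = -120.2986 N
  Ry@2 = +2665.6086 N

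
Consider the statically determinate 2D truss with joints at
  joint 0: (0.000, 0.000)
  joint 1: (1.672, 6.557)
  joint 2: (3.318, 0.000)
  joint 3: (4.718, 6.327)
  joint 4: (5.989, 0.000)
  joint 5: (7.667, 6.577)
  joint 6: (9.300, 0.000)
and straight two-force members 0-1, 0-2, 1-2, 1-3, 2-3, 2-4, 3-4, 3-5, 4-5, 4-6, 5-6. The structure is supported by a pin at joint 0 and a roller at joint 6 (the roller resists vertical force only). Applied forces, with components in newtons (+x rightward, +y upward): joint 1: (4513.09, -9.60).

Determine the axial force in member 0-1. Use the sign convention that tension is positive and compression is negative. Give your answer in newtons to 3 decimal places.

3275.665

N=7 nodes, M=11 members, R=3 reactions → 2N=14, M+R=14
member 0 (0-1): L=6.7668, (cx,cy)=(0.2471,0.9690)
member 1 (0-2): L=3.3180, (cx,cy)=(1.0000,0.0000)
member 2 (1-2): L=6.7604, (cx,cy)=(0.2435,-0.9699)
member 3 (1-3): L=3.0547, (cx,cy)=(0.9972,-0.0753)
member 4 (2-3): L=6.4800, (cx,cy)=(0.2160,0.9764)
member 5 (2-4): L=2.6710, (cx,cy)=(1.0000,0.0000)
member 6 (3-4): L=6.4534, (cx,cy)=(0.1970,-0.9804)
member 7 (3-5): L=2.9596, (cx,cy)=(0.9964,0.0845)
member 8 (4-5): L=6.7877, (cx,cy)=(0.2472,0.9690)
member 9 (4-6): L=3.3110, (cx,cy)=(1.0000,0.0000)
member 10 (5-6): L=6.7767, (cx,cy)=(0.2410,-0.9705)
solve A·x = −loads:
  F[0-1] = +3275.6655 N (tension)
  F[0-2] = +3703.7122 N (tension)
  F[1-2] = -3051.9864 N (compression)
  F[1-3] = -2969.0573 N (compression)
  F[2-3] = +3031.7448 N (tension)
  F[2-4] = +2305.6266 N (tension)
  F[3-4] = -3388.9500 N (compression)
  F[3-5] = -1644.0474 N (compression)
  F[4-5] = +3429.0041 N (tension)
  F[4-6] = +790.4785 N (tension)
  F[5-6] = -3280.3632 N (compression)
  Rx@0 = -4513.0900 N
  Ry@0 = -3174.0970 N
  Ry@6 = +3183.6970 N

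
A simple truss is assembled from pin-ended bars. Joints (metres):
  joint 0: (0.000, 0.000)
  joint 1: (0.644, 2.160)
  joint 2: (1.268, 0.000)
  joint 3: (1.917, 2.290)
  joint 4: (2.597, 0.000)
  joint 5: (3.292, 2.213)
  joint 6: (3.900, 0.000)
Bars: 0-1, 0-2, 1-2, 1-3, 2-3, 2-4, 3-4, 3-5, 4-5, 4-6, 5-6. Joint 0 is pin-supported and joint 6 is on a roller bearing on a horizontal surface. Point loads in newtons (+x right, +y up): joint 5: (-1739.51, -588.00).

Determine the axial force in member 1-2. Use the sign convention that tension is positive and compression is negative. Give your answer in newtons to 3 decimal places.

1057.456

N=7 nodes, M=11 members, R=3 reactions → 2N=14, M+R=14
member 0 (0-1): L=2.2540, (cx,cy)=(0.2857,0.9583)
member 1 (0-2): L=1.2680, (cx,cy)=(1.0000,0.0000)
member 2 (1-2): L=2.2483, (cx,cy)=(0.2775,-0.9607)
member 3 (1-3): L=1.2796, (cx,cy)=(0.9948,0.1016)
member 4 (2-3): L=2.3802, (cx,cy)=(0.2727,0.9621)
member 5 (2-4): L=1.3290, (cx,cy)=(1.0000,0.0000)
member 6 (3-4): L=2.3888, (cx,cy)=(0.2847,-0.9586)
member 7 (3-5): L=1.3772, (cx,cy)=(0.9984,-0.0559)
member 8 (4-5): L=2.3196, (cx,cy)=(0.2996,0.9541)
member 9 (4-6): L=1.3030, (cx,cy)=(1.0000,0.0000)
member 10 (5-6): L=2.2950, (cx,cy)=(0.2649,-0.9643)
solve A·x = −loads:
  F[0-1] = -1125.6528 N (compression)
  F[0-2] = -1417.8892 N (compression)
  F[1-2] = +1057.4558 N (tension)
  F[1-3] = -618.3058 N (compression)
  F[2-3] = -1055.9235 N (compression)
  F[2-4] = -836.4874 N (compression)
  F[3-4] = +1197.9544 N (tension)
  F[3-5] = -1245.9795 N (compression)
  F[4-5] = -1203.6950 N (compression)
  F[4-6] = -134.8227 N (compression)
  F[5-6] = +508.9118 N (tension)
  Rx@0 = +1739.5100 N
  Ry@0 = +1078.7281 N
  Ry@6 = -490.7281 N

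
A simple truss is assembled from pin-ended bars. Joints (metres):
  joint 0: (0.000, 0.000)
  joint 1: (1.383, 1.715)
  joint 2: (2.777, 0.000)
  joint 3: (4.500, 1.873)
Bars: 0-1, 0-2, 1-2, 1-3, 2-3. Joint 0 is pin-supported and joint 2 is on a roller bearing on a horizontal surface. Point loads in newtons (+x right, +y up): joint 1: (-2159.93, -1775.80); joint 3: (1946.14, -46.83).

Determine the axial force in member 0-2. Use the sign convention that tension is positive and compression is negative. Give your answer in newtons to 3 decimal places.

N=4 nodes, M=5 members, R=3 reactions → 2N=8, M+R=8
member 0 (0-1): L=2.2032, (cx,cy)=(0.6277,0.7784)
member 1 (0-2): L=2.7770, (cx,cy)=(1.0000,0.0000)
member 2 (1-2): L=2.2101, (cx,cy)=(0.6307,-0.7760)
member 3 (1-3): L=3.1210, (cx,cy)=(0.9987,0.0506)
member 4 (2-3): L=2.5450, (cx,cy)=(0.6770,0.7360)
solve A·x = −loads:
  F[0-1] = -1135.1922 N (compression)
  F[0-2] = +498.8096 N (tension)
  F[1-2] = -1013.3777 N (compression)
  F[1-3] = +2089.1932 N (tension)
  F[2-3] = -207.3407 N (compression)
  Rx@0 = +213.7900 N
  Ry@0 = +883.6647 N
  Ry@2 = +938.9653 N

498.810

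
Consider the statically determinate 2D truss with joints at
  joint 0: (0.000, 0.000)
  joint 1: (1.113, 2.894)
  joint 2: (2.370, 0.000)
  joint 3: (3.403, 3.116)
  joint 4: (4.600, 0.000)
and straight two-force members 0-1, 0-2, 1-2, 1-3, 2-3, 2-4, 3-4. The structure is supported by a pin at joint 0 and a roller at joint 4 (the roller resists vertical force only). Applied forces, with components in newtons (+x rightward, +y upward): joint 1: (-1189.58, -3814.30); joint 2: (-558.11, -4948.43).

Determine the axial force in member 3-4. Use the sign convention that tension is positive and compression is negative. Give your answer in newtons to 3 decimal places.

N=5 nodes, M=7 members, R=3 reactions → 2N=10, M+R=10
member 0 (0-1): L=3.1006, (cx,cy)=(0.3590,0.9334)
member 1 (0-2): L=2.3700, (cx,cy)=(1.0000,0.0000)
member 2 (1-2): L=3.1552, (cx,cy)=(0.3984,-0.9172)
member 3 (1-3): L=2.3007, (cx,cy)=(0.9953,0.0965)
member 4 (2-3): L=3.2828, (cx,cy)=(0.3147,0.9492)
member 5 (2-4): L=2.2300, (cx,cy)=(1.0000,0.0000)
member 6 (3-4): L=3.3380, (cx,cy)=(0.3586,-0.9335)
solve A·x = −loads:
  F[0-1] = -6469.9134 N (compression)
  F[0-2] = +574.7337 N (tension)
  F[1-2] = +2212.2985 N (tension)
  F[1-3] = -2023.6439 N (compression)
  F[2-3] = +3075.5105 N (tension)
  F[2-4] = +1046.4188 N (tension)
  F[3-4] = -2918.0864 N (compression)
  Rx@0 = +1747.6900 N
  Ry@0 = +6038.7190 N
  Ry@4 = +2724.0110 N

-2918.086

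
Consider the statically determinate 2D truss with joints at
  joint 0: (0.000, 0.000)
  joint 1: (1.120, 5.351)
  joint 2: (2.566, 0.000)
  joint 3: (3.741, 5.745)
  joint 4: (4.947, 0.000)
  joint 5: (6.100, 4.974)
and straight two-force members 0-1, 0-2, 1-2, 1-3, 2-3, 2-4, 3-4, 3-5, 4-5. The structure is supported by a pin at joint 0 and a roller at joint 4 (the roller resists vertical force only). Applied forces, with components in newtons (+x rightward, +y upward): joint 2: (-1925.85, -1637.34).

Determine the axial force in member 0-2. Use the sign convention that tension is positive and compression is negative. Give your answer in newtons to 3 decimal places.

N=6 nodes, M=9 members, R=3 reactions → 2N=12, M+R=12
member 0 (0-1): L=5.4670, (cx,cy)=(0.2049,0.9788)
member 1 (0-2): L=2.5660, (cx,cy)=(1.0000,0.0000)
member 2 (1-2): L=5.5429, (cx,cy)=(0.2609,-0.9654)
member 3 (1-3): L=2.6504, (cx,cy)=(0.9889,0.1487)
member 4 (2-3): L=5.8639, (cx,cy)=(0.2004,0.9797)
member 5 (2-4): L=2.3810, (cx,cy)=(1.0000,0.0000)
member 6 (3-4): L=5.8702, (cx,cy)=(0.2054,-0.9787)
member 7 (3-5): L=2.4818, (cx,cy)=(0.9505,-0.3107)
member 8 (4-5): L=5.1059, (cx,cy)=(0.2258,0.9742)
solve A·x = −loads:
  F[0-1] = -805.1317 N (compression)
  F[0-2] = -1760.9049 N (compression)
  F[1-2] = +759.7730 N (tension)
  F[1-3] = -367.2293 N (compression)
  F[2-3] = +922.5867 N (tension)
  F[2-4] = +178.2834 N (tension)
  F[3-4] = -867.7964 N (compression)
  F[3-5] = +0.0000 N (tension)
  F[4-5] = -0.0000 N (compression)
  Rx@0 = +1925.8500 N
  Ry@0 = +788.0547 N
  Ry@4 = +849.2853 N

-1760.905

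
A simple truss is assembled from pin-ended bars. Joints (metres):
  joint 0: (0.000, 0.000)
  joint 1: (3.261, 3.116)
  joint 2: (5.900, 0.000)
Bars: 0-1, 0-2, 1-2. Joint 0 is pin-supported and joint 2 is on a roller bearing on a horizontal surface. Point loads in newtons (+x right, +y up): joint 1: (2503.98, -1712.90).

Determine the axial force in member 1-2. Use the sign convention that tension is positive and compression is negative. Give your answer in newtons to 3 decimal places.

N=3 nodes, M=3 members, R=3 reactions → 2N=6, M+R=6
member 0 (0-1): L=4.5104, (cx,cy)=(0.7230,0.6909)
member 1 (0-2): L=5.9000, (cx,cy)=(1.0000,0.0000)
member 2 (1-2): L=4.0834, (cx,cy)=(0.6463,-0.7631)
solve A·x = −loads:
  F[0-1] = +805.2125 N (tension)
  F[0-2] = +1921.8129 N (tension)
  F[1-2] = -2973.6422 N (compression)
  Rx@0 = -2503.9800 N
  Ry@0 = -556.2811 N
  Ry@2 = +2269.1811 N

-2973.642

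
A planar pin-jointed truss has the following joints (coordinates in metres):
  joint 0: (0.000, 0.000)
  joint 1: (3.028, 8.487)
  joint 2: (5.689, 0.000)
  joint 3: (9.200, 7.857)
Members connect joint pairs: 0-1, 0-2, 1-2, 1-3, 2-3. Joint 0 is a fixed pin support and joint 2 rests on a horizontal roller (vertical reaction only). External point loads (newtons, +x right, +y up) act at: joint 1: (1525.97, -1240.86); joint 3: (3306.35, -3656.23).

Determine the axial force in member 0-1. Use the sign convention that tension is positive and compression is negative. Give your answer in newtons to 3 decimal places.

N=4 nodes, M=5 members, R=3 reactions → 2N=8, M+R=8
member 0 (0-1): L=9.0110, (cx,cy)=(0.3360,0.9418)
member 1 (0-2): L=5.6890, (cx,cy)=(1.0000,0.0000)
member 2 (1-2): L=8.8944, (cx,cy)=(0.2992,-0.9542)
member 3 (1-3): L=6.2041, (cx,cy)=(0.9948,-0.1015)
member 4 (2-3): L=8.6058, (cx,cy)=(0.4080,0.9130)
solve A·x = −loads:
  F[0-1] = +9044.8550 N (tension)
  F[0-2] = +1792.9404 N (tension)
  F[1-2] = -10733.6494 N (compression)
  F[1-3] = +4749.2256 N (tension)
  F[2-3] = -3476.4488 N (compression)
  Rx@0 = -4832.3200 N
  Ry@0 = -8518.8951 N
  Ry@2 = +13415.9851 N

9044.855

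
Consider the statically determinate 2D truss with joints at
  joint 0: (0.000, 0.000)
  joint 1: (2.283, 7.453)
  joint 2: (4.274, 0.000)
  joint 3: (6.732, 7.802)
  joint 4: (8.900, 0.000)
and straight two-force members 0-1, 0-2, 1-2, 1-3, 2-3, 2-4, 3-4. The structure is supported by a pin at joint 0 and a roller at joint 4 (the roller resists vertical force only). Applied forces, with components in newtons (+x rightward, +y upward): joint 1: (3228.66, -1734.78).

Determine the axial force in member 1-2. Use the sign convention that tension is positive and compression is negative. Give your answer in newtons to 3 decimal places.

-3414.578

N=5 nodes, M=7 members, R=3 reactions → 2N=10, M+R=10
member 0 (0-1): L=7.7948, (cx,cy)=(0.2929,0.9561)
member 1 (0-2): L=4.2740, (cx,cy)=(1.0000,0.0000)
member 2 (1-2): L=7.7144, (cx,cy)=(0.2581,-0.9661)
member 3 (1-3): L=4.4627, (cx,cy)=(0.9969,0.0782)
member 4 (2-3): L=8.1800, (cx,cy)=(0.3005,0.9538)
member 5 (2-4): L=4.6260, (cx,cy)=(1.0000,0.0000)
member 6 (3-4): L=8.0976, (cx,cy)=(0.2677,-0.9635)
solve A·x = −loads:
  F[0-1] = +1478.8006 N (tension)
  F[0-2] = +2795.5391 N (tension)
  F[1-2] = -3414.5782 N (compression)
  F[1-3] = -1920.1505 N (compression)
  F[2-3] = +3458.7383 N (tension)
  F[2-4] = +874.9614 N (tension)
  F[3-4] = -3268.0368 N (compression)
  Rx@0 = -3228.6600 N
  Ry@0 = -1413.9510 N
  Ry@4 = +3148.7310 N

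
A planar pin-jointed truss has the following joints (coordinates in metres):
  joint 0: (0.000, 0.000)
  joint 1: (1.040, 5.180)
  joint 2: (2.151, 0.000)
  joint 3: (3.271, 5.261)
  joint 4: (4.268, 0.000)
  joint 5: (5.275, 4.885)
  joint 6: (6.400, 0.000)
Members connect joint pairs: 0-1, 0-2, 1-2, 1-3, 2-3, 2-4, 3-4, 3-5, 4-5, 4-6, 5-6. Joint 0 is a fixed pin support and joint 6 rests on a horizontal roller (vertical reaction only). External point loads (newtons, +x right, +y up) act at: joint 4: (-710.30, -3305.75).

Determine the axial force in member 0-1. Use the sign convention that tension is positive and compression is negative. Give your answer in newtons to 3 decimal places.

-1123.204

N=7 nodes, M=11 members, R=3 reactions → 2N=14, M+R=14
member 0 (0-1): L=5.2834, (cx,cy)=(0.1968,0.9804)
member 1 (0-2): L=2.1510, (cx,cy)=(1.0000,0.0000)
member 2 (1-2): L=5.2978, (cx,cy)=(0.2097,-0.9778)
member 3 (1-3): L=2.2325, (cx,cy)=(0.9993,0.0363)
member 4 (2-3): L=5.3789, (cx,cy)=(0.2082,0.9781)
member 5 (2-4): L=2.1170, (cx,cy)=(1.0000,0.0000)
member 6 (3-4): L=5.3546, (cx,cy)=(0.1862,-0.9825)
member 7 (3-5): L=2.0390, (cx,cy)=(0.9828,-0.1844)
member 8 (4-5): L=4.9877, (cx,cy)=(0.2019,0.9794)
member 9 (4-6): L=2.1320, (cx,cy)=(1.0000,0.0000)
member 10 (5-6): L=5.0129, (cx,cy)=(0.2244,-0.9745)
solve A·x = −loads:
  F[0-1] = -1123.2037 N (compression)
  F[0-2] = -489.2040 N (compression)
  F[1-2] = +1109.4232 N (tension)
  F[1-3] = -454.0516 N (compression)
  F[2-3] = -1109.0624 N (compression)
  F[2-4] = -25.6171 N (compression)
  F[3-4] = +1297.7199 N (tension)
  F[3-5] = -942.4737 N (compression)
  F[4-5] = +2073.4214 N (tension)
  F[4-6] = +507.6944 N (tension)
  F[5-6] = -2262.2270 N (compression)
  Rx@0 = +710.3000 N
  Ry@0 = +1101.2280 N
  Ry@6 = +2204.5220 N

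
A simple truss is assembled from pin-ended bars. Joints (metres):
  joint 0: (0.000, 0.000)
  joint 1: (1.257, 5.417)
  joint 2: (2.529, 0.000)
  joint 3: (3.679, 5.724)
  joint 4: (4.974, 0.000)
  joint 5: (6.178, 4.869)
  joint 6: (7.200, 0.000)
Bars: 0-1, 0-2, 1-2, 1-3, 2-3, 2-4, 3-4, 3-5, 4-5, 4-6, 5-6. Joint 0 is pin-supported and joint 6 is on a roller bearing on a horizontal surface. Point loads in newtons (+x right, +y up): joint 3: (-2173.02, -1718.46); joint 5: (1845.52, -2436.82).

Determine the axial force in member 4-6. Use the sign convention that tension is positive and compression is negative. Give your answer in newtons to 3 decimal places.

N=7 nodes, M=11 members, R=3 reactions → 2N=14, M+R=14
member 0 (0-1): L=5.5609, (cx,cy)=(0.2260,0.9741)
member 1 (0-2): L=2.5290, (cx,cy)=(1.0000,0.0000)
member 2 (1-2): L=5.5643, (cx,cy)=(0.2286,-0.9735)
member 3 (1-3): L=2.4414, (cx,cy)=(0.9921,0.1257)
member 4 (2-3): L=5.8384, (cx,cy)=(0.1970,0.9804)
member 5 (2-4): L=2.4450, (cx,cy)=(1.0000,0.0000)
member 6 (3-4): L=5.8687, (cx,cy)=(0.2207,-0.9753)
member 7 (3-5): L=2.6412, (cx,cy)=(0.9462,-0.3237)
member 8 (4-5): L=5.0157, (cx,cy)=(0.2400,0.9708)
member 9 (4-6): L=2.2260, (cx,cy)=(1.0000,0.0000)
member 10 (5-6): L=4.9751, (cx,cy)=(0.2054,-0.9787)
solve A·x = −loads:
  F[0-1] = -1710.0456 N (compression)
  F[0-2] = +59.0410 N (tension)
  F[1-2] = +1612.7632 N (tension)
  F[1-3] = -761.2591 N (compression)
  F[2-3] = -1601.4321 N (compression)
  F[2-4] = +743.1544 N (tension)
  F[3-4] = -477.6716 N (compression)
  F[3-5] = +1276.5039 N (tension)
  F[4-5] = +479.9297 N (tension)
  F[4-6] = +522.5433 N (tension)
  F[5-6] = -2543.7439 N (compression)
  Rx@0 = +327.5000 N
  Ry@0 = +1665.7857 N
  Ry@6 = +2489.4943 N

522.543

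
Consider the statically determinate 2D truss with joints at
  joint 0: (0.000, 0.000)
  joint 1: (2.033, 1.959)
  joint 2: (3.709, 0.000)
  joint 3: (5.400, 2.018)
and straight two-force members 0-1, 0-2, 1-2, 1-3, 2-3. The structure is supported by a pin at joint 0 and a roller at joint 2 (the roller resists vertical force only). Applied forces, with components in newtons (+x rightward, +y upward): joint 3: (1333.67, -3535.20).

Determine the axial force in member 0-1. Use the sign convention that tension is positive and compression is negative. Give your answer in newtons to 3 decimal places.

N=4 nodes, M=5 members, R=3 reactions → 2N=8, M+R=8
member 0 (0-1): L=2.8233, (cx,cy)=(0.7201,0.6939)
member 1 (0-2): L=3.7090, (cx,cy)=(1.0000,0.0000)
member 2 (1-2): L=2.5781, (cx,cy)=(0.6501,-0.7599)
member 3 (1-3): L=3.3675, (cx,cy)=(0.9998,0.0175)
member 4 (2-3): L=2.6328, (cx,cy)=(0.6423,0.7665)
solve A·x = −loads:
  F[0-1] = +3368.5762 N (tension)
  F[0-2] = -1092.0106 N (compression)
  F[1-2] = -2975.5353 N (compression)
  F[1-3] = +4360.7107 N (tension)
  F[2-3] = -4711.9620 N (compression)
  Rx@0 = -1333.6700 N
  Ry@0 = -2337.3872 N
  Ry@2 = +5872.5872 N

3368.576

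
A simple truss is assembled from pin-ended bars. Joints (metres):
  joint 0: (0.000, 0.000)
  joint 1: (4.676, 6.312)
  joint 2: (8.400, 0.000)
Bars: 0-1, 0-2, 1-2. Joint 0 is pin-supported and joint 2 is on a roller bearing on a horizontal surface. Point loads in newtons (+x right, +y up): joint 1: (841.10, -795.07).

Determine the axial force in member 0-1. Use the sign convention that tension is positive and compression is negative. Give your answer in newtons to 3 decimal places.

347.897

N=3 nodes, M=3 members, R=3 reactions → 2N=6, M+R=6
member 0 (0-1): L=7.8553, (cx,cy)=(0.5953,0.8035)
member 1 (0-2): L=8.4000, (cx,cy)=(1.0000,0.0000)
member 2 (1-2): L=7.3287, (cx,cy)=(0.5081,-0.8613)
solve A·x = −loads:
  F[0-1] = +347.8968 N (tension)
  F[0-2] = +634.0095 N (tension)
  F[1-2] = -1247.7046 N (compression)
  Rx@0 = -841.1000 N
  Ry@0 = -279.5455 N
  Ry@2 = +1074.6155 N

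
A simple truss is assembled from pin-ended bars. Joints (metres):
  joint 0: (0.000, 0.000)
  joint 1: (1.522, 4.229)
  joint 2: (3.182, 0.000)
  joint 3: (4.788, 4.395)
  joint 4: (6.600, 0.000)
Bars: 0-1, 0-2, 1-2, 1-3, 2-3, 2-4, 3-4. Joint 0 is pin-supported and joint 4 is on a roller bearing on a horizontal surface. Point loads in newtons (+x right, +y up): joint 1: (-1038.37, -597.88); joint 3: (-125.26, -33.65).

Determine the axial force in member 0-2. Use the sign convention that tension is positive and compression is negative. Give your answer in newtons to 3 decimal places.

-725.277

N=5 nodes, M=7 members, R=3 reactions → 2N=10, M+R=10
member 0 (0-1): L=4.4945, (cx,cy)=(0.3386,0.9409)
member 1 (0-2): L=3.1820, (cx,cy)=(1.0000,0.0000)
member 2 (1-2): L=4.5431, (cx,cy)=(0.3654,-0.9309)
member 3 (1-3): L=3.2702, (cx,cy)=(0.9987,0.0508)
member 4 (2-3): L=4.6792, (cx,cy)=(0.3432,0.9393)
member 5 (2-4): L=3.4180, (cx,cy)=(1.0000,0.0000)
member 6 (3-4): L=4.7539, (cx,cy)=(0.3812,-0.9245)
solve A·x = −loads:
  F[0-1] = -1294.4785 N (compression)
  F[0-2] = -725.2771 N (compression)
  F[1-2] = +685.2719 N (tension)
  F[1-3] = +350.0791 N (tension)
  F[2-3] = -679.1435 N (compression)
  F[2-4] = -241.7933 N (compression)
  F[3-4] = +634.3578 N (tension)
  Rx@0 = +1163.6300 N
  Ry@0 = +1217.9989 N
  Ry@4 = -586.4689 N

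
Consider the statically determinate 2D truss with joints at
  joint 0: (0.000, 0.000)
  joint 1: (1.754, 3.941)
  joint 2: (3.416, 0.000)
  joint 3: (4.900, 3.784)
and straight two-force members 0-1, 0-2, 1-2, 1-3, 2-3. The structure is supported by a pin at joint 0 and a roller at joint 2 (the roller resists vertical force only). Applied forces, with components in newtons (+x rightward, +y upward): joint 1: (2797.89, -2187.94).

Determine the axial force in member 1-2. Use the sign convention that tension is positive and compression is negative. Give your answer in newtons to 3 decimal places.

-4722.438

N=4 nodes, M=5 members, R=3 reactions → 2N=8, M+R=8
member 0 (0-1): L=4.3137, (cx,cy)=(0.4066,0.9136)
member 1 (0-2): L=3.4160, (cx,cy)=(1.0000,0.0000)
member 2 (1-2): L=4.2771, (cx,cy)=(0.3886,-0.9214)
member 3 (1-3): L=3.1499, (cx,cy)=(0.9988,-0.0498)
member 4 (2-3): L=4.0646, (cx,cy)=(0.3651,0.9310)
solve A·x = −loads:
  F[0-1] = +2367.9771 N (tension)
  F[0-2] = +1835.0430 N (tension)
  F[1-2] = -4722.4385 N (compression)
  F[1-3] = -0.0000 N (tension)
  F[2-3] = +0.0000 N (tension)
  Rx@0 = -2797.8900 N
  Ry@0 = -2163.3865 N
  Ry@2 = +4351.3265 N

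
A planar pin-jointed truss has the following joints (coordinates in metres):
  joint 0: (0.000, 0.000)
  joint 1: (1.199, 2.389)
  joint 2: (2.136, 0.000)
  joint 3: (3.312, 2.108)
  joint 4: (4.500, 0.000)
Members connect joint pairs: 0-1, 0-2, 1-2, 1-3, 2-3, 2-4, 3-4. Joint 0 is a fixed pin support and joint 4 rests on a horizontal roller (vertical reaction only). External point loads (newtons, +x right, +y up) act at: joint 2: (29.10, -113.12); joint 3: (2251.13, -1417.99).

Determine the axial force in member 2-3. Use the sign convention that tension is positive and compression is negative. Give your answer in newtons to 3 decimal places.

929.519

N=5 nodes, M=7 members, R=3 reactions → 2N=10, M+R=10
member 0 (0-1): L=2.6730, (cx,cy)=(0.4486,0.8938)
member 1 (0-2): L=2.1360, (cx,cy)=(1.0000,0.0000)
member 2 (1-2): L=2.5662, (cx,cy)=(0.3651,-0.9310)
member 3 (1-3): L=2.1316, (cx,cy)=(0.9913,-0.1318)
member 4 (2-3): L=2.4138, (cx,cy)=(0.4872,0.8733)
member 5 (2-4): L=2.3640, (cx,cy)=(1.0000,0.0000)
member 6 (3-4): L=2.4197, (cx,cy)=(0.4910,-0.8712)
solve A·x = −loads:
  F[0-1] = +694.5481 N (tension)
  F[0-2] = +1968.6836 N (tension)
  F[1-2] = -750.4394 N (compression)
  F[1-3] = +590.7125 N (tension)
  F[2-3] = +929.5191 N (tension)
  F[2-4] = +1212.7205 N (tension)
  F[3-4] = -2470.0629 N (compression)
  Rx@0 = -2280.2300 N
  Ry@0 = -620.7543 N
  Ry@4 = +2151.8643 N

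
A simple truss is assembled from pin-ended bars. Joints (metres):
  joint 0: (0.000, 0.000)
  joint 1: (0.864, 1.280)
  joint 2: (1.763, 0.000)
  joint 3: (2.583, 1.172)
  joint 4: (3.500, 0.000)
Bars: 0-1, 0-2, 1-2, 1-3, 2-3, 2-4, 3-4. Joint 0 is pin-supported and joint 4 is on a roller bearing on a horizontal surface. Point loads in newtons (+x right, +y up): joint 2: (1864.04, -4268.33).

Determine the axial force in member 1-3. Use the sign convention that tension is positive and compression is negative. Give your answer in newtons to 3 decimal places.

-3058.349

N=5 nodes, M=7 members, R=3 reactions → 2N=10, M+R=10
member 0 (0-1): L=1.5443, (cx,cy)=(0.5595,0.8288)
member 1 (0-2): L=1.7630, (cx,cy)=(1.0000,0.0000)
member 2 (1-2): L=1.5642, (cx,cy)=(0.5747,-0.8183)
member 3 (1-3): L=1.7224, (cx,cy)=(0.9980,-0.0627)
member 4 (2-3): L=1.4304, (cx,cy)=(0.5733,0.8194)
member 5 (2-4): L=1.7370, (cx,cy)=(1.0000,0.0000)
member 6 (3-4): L=1.4881, (cx,cy)=(0.6162,-0.7876)
solve A·x = −loads:
  F[0-1] = -2555.7273 N (compression)
  F[0-2] = +3293.9001 N (tension)
  F[1-2] = +2822.9212 N (tension)
  F[1-3] = -3058.3490 N (compression)
  F[2-3] = +2389.9647 N (tension)
  F[2-4] = +1682.2246 N (tension)
  F[3-4] = -2729.9195 N (compression)
  Rx@0 = -1864.0400 N
  Ry@0 = +2118.3112 N
  Ry@4 = +2150.0188 N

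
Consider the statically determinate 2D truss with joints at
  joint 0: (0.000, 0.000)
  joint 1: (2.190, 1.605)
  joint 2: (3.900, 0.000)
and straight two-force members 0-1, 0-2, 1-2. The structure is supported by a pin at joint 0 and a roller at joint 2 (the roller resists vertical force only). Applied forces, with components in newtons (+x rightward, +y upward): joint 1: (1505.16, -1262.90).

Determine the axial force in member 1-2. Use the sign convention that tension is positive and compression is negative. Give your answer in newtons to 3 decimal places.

N=3 nodes, M=3 members, R=3 reactions → 2N=6, M+R=6
member 0 (0-1): L=2.7152, (cx,cy)=(0.8066,0.5911)
member 1 (0-2): L=3.9000, (cx,cy)=(1.0000,0.0000)
member 2 (1-2): L=2.3452, (cx,cy)=(0.7291,-0.6844)
solve A·x = −loads:
  F[0-1] = +111.1410 N (tension)
  F[0-2] = +1415.5158 N (tension)
  F[1-2] = -1941.3547 N (compression)
  Rx@0 = -1505.1600 N
  Ry@0 = -65.6982 N
  Ry@2 = +1328.5982 N

-1941.355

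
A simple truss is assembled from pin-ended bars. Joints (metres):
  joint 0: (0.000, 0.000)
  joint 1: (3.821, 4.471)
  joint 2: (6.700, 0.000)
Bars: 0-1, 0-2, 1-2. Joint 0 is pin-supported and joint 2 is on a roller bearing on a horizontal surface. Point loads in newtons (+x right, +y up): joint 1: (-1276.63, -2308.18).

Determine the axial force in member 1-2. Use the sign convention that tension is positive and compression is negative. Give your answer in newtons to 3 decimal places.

N=3 nodes, M=3 members, R=3 reactions → 2N=6, M+R=6
member 0 (0-1): L=5.8813, (cx,cy)=(0.6497,0.7602)
member 1 (0-2): L=6.7000, (cx,cy)=(1.0000,0.0000)
member 2 (1-2): L=5.3178, (cx,cy)=(0.5414,-0.8408)
solve A·x = −loads:
  F[0-1] = -2425.3238 N (compression)
  F[0-2] = +299.0652 N (tension)
  F[1-2] = -552.3983 N (compression)
  Rx@0 = +1276.6300 N
  Ry@0 = +1843.7407 N
  Ry@2 = +464.4393 N

-552.398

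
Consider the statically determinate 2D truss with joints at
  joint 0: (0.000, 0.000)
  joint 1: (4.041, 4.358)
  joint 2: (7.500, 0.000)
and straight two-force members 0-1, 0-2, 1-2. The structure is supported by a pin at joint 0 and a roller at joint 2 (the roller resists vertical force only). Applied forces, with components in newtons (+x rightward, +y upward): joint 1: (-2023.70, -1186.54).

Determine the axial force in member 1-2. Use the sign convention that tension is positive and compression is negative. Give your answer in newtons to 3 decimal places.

685.077

N=3 nodes, M=3 members, R=3 reactions → 2N=6, M+R=6
member 0 (0-1): L=5.9432, (cx,cy)=(0.6799,0.7333)
member 1 (0-2): L=7.5000, (cx,cy)=(1.0000,0.0000)
member 2 (1-2): L=5.5639, (cx,cy)=(0.6217,-0.7833)
solve A·x = −loads:
  F[0-1] = -2349.9263 N (compression)
  F[0-2] = -425.9038 N (compression)
  F[1-2] = +685.0768 N (tension)
  Rx@0 = +2023.7000 N
  Ry@0 = +1723.1369 N
  Ry@2 = -536.5969 N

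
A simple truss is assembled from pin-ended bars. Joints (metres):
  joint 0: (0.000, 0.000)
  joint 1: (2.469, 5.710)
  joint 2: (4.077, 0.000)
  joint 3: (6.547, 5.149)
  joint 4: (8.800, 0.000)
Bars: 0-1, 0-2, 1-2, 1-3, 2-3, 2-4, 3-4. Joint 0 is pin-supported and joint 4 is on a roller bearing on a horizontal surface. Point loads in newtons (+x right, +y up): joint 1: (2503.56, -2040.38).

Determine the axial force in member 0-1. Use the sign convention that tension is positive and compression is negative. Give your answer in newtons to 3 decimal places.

N=5 nodes, M=7 members, R=3 reactions → 2N=10, M+R=10
member 0 (0-1): L=6.2209, (cx,cy)=(0.3969,0.9179)
member 1 (0-2): L=4.0770, (cx,cy)=(1.0000,0.0000)
member 2 (1-2): L=5.9321, (cx,cy)=(0.2711,-0.9626)
member 3 (1-3): L=4.1164, (cx,cy)=(0.9907,-0.1363)
member 4 (2-3): L=5.7108, (cx,cy)=(0.4325,0.9016)
member 5 (2-4): L=4.7230, (cx,cy)=(1.0000,0.0000)
member 6 (3-4): L=5.6203, (cx,cy)=(0.4009,-0.9161)
solve A·x = −loads:
  F[0-1] = +170.5634 N (tension)
  F[0-2] = +2435.8658 N (tension)
  F[1-2] = -2012.2111 N (compression)
  F[1-3] = -1908.2243 N (compression)
  F[2-3] = +2148.1996 N (tension)
  F[2-4] = +961.2923 N (tension)
  F[3-4] = -2398.0419 N (compression)
  Rx@0 = -2503.5600 N
  Ry@0 = -156.5548 N
  Ry@4 = +2196.9348 N

170.563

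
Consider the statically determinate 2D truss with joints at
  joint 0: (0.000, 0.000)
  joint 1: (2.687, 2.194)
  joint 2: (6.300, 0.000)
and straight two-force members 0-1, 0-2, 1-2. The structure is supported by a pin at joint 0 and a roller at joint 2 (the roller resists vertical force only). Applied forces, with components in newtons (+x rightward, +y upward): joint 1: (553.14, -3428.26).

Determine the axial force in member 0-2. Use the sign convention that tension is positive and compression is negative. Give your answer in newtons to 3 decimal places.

2725.087

N=3 nodes, M=3 members, R=3 reactions → 2N=6, M+R=6
member 0 (0-1): L=3.4689, (cx,cy)=(0.7746,0.6325)
member 1 (0-2): L=6.3000, (cx,cy)=(1.0000,0.0000)
member 2 (1-2): L=4.2270, (cx,cy)=(0.8547,-0.5190)
solve A·x = −loads:
  F[0-1] = -2804.0089 N (compression)
  F[0-2] = +2725.0868 N (tension)
  F[1-2] = -3188.1821 N (compression)
  Rx@0 = -553.1400 N
  Ry@0 = +1773.4467 N
  Ry@2 = +1654.8133 N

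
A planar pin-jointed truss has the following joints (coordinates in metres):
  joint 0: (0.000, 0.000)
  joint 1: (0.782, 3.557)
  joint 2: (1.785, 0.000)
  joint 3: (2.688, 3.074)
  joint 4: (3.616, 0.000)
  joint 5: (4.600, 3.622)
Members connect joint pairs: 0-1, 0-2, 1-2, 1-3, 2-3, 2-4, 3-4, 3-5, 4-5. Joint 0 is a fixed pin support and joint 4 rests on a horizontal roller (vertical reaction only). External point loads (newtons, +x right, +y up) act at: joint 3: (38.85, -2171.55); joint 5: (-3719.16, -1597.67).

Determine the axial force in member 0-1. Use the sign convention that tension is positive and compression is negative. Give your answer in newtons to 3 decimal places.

-3905.945

N=6 nodes, M=9 members, R=3 reactions → 2N=12, M+R=12
member 0 (0-1): L=3.6419, (cx,cy)=(0.2147,0.9767)
member 1 (0-2): L=1.7850, (cx,cy)=(1.0000,0.0000)
member 2 (1-2): L=3.6957, (cx,cy)=(0.2714,-0.9625)
member 3 (1-3): L=1.9662, (cx,cy)=(0.9694,-0.2456)
member 4 (2-3): L=3.2039, (cx,cy)=(0.2818,0.9595)
member 5 (2-4): L=1.8310, (cx,cy)=(1.0000,0.0000)
member 6 (3-4): L=3.2110, (cx,cy)=(0.2890,-0.9573)
member 7 (3-5): L=1.9890, (cx,cy)=(0.9613,0.2755)
member 8 (4-5): L=3.7533, (cx,cy)=(0.2622,0.9650)
solve A·x = −loads:
  F[0-1] = -3905.9446 N (compression)
  F[0-2] = -2841.6242 N (compression)
  F[1-2] = +4506.4367 N (tension)
  F[1-3] = -2126.8826 N (compression)
  F[2-3] = -4520.5645 N (compression)
  F[2-4] = -344.4962 N (compression)
  F[3-4] = +649.9727 N (tension)
  F[3-5] = -3705.9439 N (compression)
  F[4-5] = -597.5164 N (compression)
  Rx@0 = +3680.3100 N
  Ry@0 = +3814.8406 N
  Ry@4 = -45.6206 N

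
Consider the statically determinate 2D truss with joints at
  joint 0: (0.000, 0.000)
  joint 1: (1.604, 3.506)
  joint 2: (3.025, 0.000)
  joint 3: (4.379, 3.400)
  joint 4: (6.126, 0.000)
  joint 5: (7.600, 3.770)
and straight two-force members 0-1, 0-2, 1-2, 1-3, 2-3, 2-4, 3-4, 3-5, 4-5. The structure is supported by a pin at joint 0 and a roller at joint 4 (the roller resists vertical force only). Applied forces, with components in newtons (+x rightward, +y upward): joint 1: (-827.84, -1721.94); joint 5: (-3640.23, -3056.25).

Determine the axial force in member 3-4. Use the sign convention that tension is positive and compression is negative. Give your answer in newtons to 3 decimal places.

1387.002

N=6 nodes, M=9 members, R=3 reactions → 2N=12, M+R=12
member 0 (0-1): L=3.8555, (cx,cy)=(0.4160,0.9094)
member 1 (0-2): L=3.0250, (cx,cy)=(1.0000,0.0000)
member 2 (1-2): L=3.7830, (cx,cy)=(0.3756,-0.9268)
member 3 (1-3): L=2.7770, (cx,cy)=(0.9993,-0.0382)
member 4 (2-3): L=3.6597, (cx,cy)=(0.3700,0.9290)
member 5 (2-4): L=3.1010, (cx,cy)=(1.0000,0.0000)
member 6 (3-4): L=3.8226, (cx,cy)=(0.4570,-0.8895)
member 7 (3-5): L=3.2422, (cx,cy)=(0.9935,0.1141)
member 8 (4-5): L=4.0479, (cx,cy)=(0.3641,0.9313)
solve A·x = −loads:
  F[0-1] = -3573.6671 N (compression)
  F[0-2] = -2981.3192 N (compression)
  F[1-2] = +1702.0032 N (tension)
  F[1-3] = -1299.1731 N (compression)
  F[2-3] = -1697.8457 N (compression)
  F[2-4] = -1713.8400 N (compression)
  F[3-4] = +1387.0020 N (tension)
  F[3-5] = -2577.1182 N (compression)
  F[4-5] = -2965.7625 N (compression)
  Rx@0 = +4468.0700 N
  Ry@0 = +3249.7183 N
  Ry@4 = +1528.4717 N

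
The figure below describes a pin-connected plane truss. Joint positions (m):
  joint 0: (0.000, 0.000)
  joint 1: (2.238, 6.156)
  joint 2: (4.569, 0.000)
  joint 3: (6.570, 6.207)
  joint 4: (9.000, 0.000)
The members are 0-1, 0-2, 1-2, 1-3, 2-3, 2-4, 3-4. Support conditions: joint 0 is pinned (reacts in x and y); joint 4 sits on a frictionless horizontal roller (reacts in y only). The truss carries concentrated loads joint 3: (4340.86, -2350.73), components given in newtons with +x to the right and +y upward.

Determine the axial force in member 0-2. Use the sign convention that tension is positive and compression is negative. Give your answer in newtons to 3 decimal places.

N=5 nodes, M=7 members, R=3 reactions → 2N=10, M+R=10
member 0 (0-1): L=6.5502, (cx,cy)=(0.3417,0.9398)
member 1 (0-2): L=4.5690, (cx,cy)=(1.0000,0.0000)
member 2 (1-2): L=6.5825, (cx,cy)=(0.3541,-0.9352)
member 3 (1-3): L=4.3323, (cx,cy)=(0.9999,0.0118)
member 4 (2-3): L=6.5216, (cx,cy)=(0.3068,0.9518)
member 5 (2-4): L=4.4310, (cx,cy)=(1.0000,0.0000)
member 6 (3-4): L=6.6657, (cx,cy)=(0.3646,-0.9312)
solve A·x = −loads:
  F[0-1] = +2510.1072 N (tension)
  F[0-2] = +3483.2329 N (tension)
  F[1-2] = -2500.5628 N (compression)
  F[1-3] = +1743.2431 N (tension)
  F[2-3] = +2457.0434 N (tension)
  F[2-4] = +1843.8479 N (tension)
  F[3-4] = -5057.8450 N (compression)
  Rx@0 = -4340.8600 N
  Ry@0 = -2359.0493 N
  Ry@4 = +4709.7793 N

3483.233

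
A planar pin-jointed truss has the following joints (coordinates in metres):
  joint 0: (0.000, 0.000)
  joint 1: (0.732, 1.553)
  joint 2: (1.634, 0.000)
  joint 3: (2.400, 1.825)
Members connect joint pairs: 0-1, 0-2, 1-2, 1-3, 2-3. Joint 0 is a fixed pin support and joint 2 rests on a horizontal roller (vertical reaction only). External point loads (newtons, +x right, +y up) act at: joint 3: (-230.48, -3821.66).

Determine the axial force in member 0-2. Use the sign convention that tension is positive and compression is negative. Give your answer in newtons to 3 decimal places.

N=4 nodes, M=5 members, R=3 reactions → 2N=8, M+R=8
member 0 (0-1): L=1.7169, (cx,cy)=(0.4264,0.9046)
member 1 (0-2): L=1.6340, (cx,cy)=(1.0000,0.0000)
member 2 (1-2): L=1.7959, (cx,cy)=(0.5022,-0.8647)
member 3 (1-3): L=1.6900, (cx,cy)=(0.9870,0.1609)
member 4 (2-3): L=1.9792, (cx,cy)=(0.3870,0.9221)
solve A·x = −loads:
  F[0-1] = +1696.0042 N (tension)
  F[0-2] = -953.5849 N (compression)
  F[1-2] = -1496.0610 N (compression)
  F[1-3] = +1493.9670 N (tension)
  F[2-3] = -4405.4080 N (compression)
  Rx@0 = +230.4800 N
  Ry@0 = -1534.1282 N
  Ry@2 = +5355.7882 N

-953.585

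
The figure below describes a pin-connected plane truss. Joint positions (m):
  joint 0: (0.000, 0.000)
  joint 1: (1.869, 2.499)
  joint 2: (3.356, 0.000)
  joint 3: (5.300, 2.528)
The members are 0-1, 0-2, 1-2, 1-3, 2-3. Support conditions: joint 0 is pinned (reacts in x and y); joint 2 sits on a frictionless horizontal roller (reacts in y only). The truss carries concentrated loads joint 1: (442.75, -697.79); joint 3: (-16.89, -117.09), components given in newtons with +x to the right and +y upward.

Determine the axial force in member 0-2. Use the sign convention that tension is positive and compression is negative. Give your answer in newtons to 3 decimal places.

369.312

N=4 nodes, M=5 members, R=3 reactions → 2N=8, M+R=8
member 0 (0-1): L=3.1206, (cx,cy)=(0.5989,0.8008)
member 1 (0-2): L=3.3560, (cx,cy)=(1.0000,0.0000)
member 2 (1-2): L=2.9079, (cx,cy)=(0.5114,-0.8594)
member 3 (1-3): L=3.4311, (cx,cy)=(1.0000,0.0085)
member 4 (2-3): L=3.1890, (cx,cy)=(0.6096,0.7927)
solve A·x = −loads:
  F[0-1] = +94.4159 N (tension)
  F[0-2] = +369.3121 N (tension)
  F[1-2] = -899.2378 N (compression)
  F[1-3] = +73.6319 N (tension)
  F[2-3] = -148.4922 N (compression)
  Rx@0 = -425.8600 N
  Ry@0 = -75.6089 N
  Ry@2 = +890.4889 N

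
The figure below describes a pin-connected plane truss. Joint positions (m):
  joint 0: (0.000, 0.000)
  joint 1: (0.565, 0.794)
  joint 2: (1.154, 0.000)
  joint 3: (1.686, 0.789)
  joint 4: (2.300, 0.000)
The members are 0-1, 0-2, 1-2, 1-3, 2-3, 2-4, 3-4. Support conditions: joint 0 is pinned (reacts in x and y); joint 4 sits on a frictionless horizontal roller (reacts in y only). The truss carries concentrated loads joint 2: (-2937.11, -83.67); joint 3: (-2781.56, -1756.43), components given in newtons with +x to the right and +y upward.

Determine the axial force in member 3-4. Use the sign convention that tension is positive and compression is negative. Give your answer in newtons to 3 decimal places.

N=5 nodes, M=7 members, R=3 reactions → 2N=10, M+R=10
member 0 (0-1): L=0.9745, (cx,cy)=(0.5798,0.8148)
member 1 (0-2): L=1.1540, (cx,cy)=(1.0000,0.0000)
member 2 (1-2): L=0.9886, (cx,cy)=(0.5958,-0.8031)
member 3 (1-3): L=1.1210, (cx,cy)=(1.0000,-0.0045)
member 4 (2-3): L=0.9516, (cx,cy)=(0.5591,0.8291)
member 5 (2-4): L=1.1460, (cx,cy)=(1.0000,0.0000)
member 6 (3-4): L=0.9998, (cx,cy)=(0.6141,-0.7892)
solve A·x = −loads:
  F[0-1] = -1797.7736 N (compression)
  F[0-2] = -4676.3546 N (compression)
  F[1-2] = +1835.6627 N (tension)
  F[1-3] = -2135.9947 N (compression)
  F[2-3] = -1677.2220 N (compression)
  F[2-4] = +292.0773 N (tension)
  F[3-4] = -475.5810 N (compression)
  Rx@0 = +5718.6700 N
  Ry@0 = +1464.7759 N
  Ry@4 = +375.3241 N

-475.581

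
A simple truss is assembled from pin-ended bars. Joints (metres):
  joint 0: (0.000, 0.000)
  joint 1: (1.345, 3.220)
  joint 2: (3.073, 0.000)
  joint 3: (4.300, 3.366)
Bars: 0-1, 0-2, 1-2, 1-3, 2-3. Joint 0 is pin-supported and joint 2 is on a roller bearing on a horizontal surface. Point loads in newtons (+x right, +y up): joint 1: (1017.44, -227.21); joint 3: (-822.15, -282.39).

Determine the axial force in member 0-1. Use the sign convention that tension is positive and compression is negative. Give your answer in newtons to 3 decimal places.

163.168

N=4 nodes, M=5 members, R=3 reactions → 2N=8, M+R=8
member 0 (0-1): L=3.4896, (cx,cy)=(0.3854,0.9227)
member 1 (0-2): L=3.0730, (cx,cy)=(1.0000,0.0000)
member 2 (1-2): L=3.6544, (cx,cy)=(0.4729,-0.8811)
member 3 (1-3): L=2.9586, (cx,cy)=(0.9988,0.0493)
member 4 (2-3): L=3.5827, (cx,cy)=(0.3425,0.9395)
solve A·x = −loads:
  F[0-1] = +163.1676 N (tension)
  F[0-2] = +132.4004 N (tension)
  F[1-2] = -469.7984 N (compression)
  F[1-3] = -733.2954 N (compression)
  F[2-3] = -262.0514 N (compression)
  Rx@0 = -195.2900 N
  Ry@0 = -150.5609 N
  Ry@2 = +660.1609 N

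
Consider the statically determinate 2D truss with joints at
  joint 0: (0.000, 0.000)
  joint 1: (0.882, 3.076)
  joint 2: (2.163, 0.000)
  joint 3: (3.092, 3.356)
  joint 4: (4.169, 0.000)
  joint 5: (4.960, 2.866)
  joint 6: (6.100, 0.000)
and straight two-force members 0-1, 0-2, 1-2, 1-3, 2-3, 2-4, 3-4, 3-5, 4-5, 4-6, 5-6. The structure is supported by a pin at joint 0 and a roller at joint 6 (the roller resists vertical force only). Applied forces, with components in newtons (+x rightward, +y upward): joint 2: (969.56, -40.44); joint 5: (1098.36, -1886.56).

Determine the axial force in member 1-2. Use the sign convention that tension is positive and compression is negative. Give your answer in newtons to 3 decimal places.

N=7 nodes, M=11 members, R=3 reactions → 2N=14, M+R=14
member 0 (0-1): L=3.2000, (cx,cy)=(0.2756,0.9613)
member 1 (0-2): L=2.1630, (cx,cy)=(1.0000,0.0000)
member 2 (1-2): L=3.3321, (cx,cy)=(0.3844,-0.9231)
member 3 (1-3): L=2.2277, (cx,cy)=(0.9921,0.1257)
member 4 (2-3): L=3.4822, (cx,cy)=(0.2668,0.9638)
member 5 (2-4): L=2.0060, (cx,cy)=(1.0000,0.0000)
member 6 (3-4): L=3.5246, (cx,cy)=(0.3056,-0.9522)
member 7 (3-5): L=1.9312, (cx,cy)=(0.9673,-0.2537)
member 8 (4-5): L=2.9732, (cx,cy)=(0.2660,0.9640)
member 9 (4-6): L=1.9310, (cx,cy)=(1.0000,0.0000)
member 10 (5-6): L=3.0844, (cx,cy)=(0.3696,-0.9292)
solve A·x = −loads:
  F[0-1] = +142.9145 N (tension)
  F[0-2] = +2028.5286 N (tension)
  F[1-2] = -136.2216 N (compression)
  F[1-3] = +92.4946 N (tension)
  F[2-3] = +172.4427 N (tension)
  F[2-4] = +960.5939 N (tension)
  F[3-4] = -245.3583 N (compression)
  F[3-5] = +219.9372 N (tension)
  F[4-5] = +242.3575 N (tension)
  F[4-6] = +821.1415 N (tension)
  F[5-6] = -2221.6958 N (compression)
  Rx@0 = -2067.9200 N
  Ry@0 = -137.3785 N
  Ry@6 = +2064.3785 N

-136.222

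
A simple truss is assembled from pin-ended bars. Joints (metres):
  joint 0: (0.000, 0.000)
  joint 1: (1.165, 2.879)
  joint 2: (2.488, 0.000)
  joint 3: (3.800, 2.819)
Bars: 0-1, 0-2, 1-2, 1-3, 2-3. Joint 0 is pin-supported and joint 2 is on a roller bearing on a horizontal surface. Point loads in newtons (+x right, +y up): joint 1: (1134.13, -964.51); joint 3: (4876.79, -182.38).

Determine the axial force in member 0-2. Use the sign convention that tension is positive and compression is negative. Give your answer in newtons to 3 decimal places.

3412.533

N=4 nodes, M=5 members, R=3 reactions → 2N=8, M+R=8
member 0 (0-1): L=3.1058, (cx,cy)=(0.3751,0.9270)
member 1 (0-2): L=2.4880, (cx,cy)=(1.0000,0.0000)
member 2 (1-2): L=3.1684, (cx,cy)=(0.4176,-0.9087)
member 3 (1-3): L=2.6357, (cx,cy)=(0.9997,-0.0228)
member 4 (2-3): L=3.1094, (cx,cy)=(0.4220,0.9066)
solve A·x = −loads:
  F[0-1] = +6927.0520 N (tension)
  F[0-2] = +3412.5334 N (tension)
  F[1-2] = -8251.3019 N (compression)
  F[1-3] = +4910.9141 N (tension)
  F[2-3] = -77.8558 N (compression)
  Rx@0 = -6010.9200 N
  Ry@0 = -6421.2488 N
  Ry@2 = +7568.1388 N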